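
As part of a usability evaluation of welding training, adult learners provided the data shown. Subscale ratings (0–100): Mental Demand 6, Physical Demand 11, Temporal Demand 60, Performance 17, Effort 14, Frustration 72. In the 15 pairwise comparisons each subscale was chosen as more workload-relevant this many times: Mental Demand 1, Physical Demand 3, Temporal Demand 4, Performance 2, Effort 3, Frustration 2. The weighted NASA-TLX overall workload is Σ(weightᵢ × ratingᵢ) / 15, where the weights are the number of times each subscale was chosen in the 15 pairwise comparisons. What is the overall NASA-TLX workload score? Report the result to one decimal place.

33.3

The tallies are the weights (they sum to 15).
Weighted sum = 1·6 + 3·11 + 4·60 + 2·17 + 3·14 + 2·72
            = 6 + 33 + 240 + 34 + 42 + 144 = 499.
Overall workload = 499 / 15 = 33.2667 ≈ 33.3.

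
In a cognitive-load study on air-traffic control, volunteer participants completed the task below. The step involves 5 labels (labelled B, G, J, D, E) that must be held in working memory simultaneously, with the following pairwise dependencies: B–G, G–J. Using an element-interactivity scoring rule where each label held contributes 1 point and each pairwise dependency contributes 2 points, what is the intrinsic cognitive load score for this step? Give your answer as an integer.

9

Count of labels held simultaneously: 5.
Count of pairwise dependencies listed: 2.
Element contribution: 5 × 1 = 5.
Interaction contribution: 2 × 2 = 4.
Intrinsic load = 5 + 4 = 9.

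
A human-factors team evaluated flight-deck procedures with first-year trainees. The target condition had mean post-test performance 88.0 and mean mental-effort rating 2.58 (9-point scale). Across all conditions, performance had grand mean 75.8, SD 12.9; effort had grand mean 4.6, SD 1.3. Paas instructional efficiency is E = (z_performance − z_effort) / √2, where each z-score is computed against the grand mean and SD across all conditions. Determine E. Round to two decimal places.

z_performance = (88.0 − 75.8) / 12.9 = 12.2000 / 12.9 = 0.9457.
z_effort = (2.58 − 4.6) / 1.3 = -2.0200 / 1.3 = -1.5538.
z_P − z_E = 0.9457 − (-1.5538) = 2.4995.
E = 2.4995 / √2 = 2.4995 / 1.41421 = 1.7674 ≈ 1.77.

1.77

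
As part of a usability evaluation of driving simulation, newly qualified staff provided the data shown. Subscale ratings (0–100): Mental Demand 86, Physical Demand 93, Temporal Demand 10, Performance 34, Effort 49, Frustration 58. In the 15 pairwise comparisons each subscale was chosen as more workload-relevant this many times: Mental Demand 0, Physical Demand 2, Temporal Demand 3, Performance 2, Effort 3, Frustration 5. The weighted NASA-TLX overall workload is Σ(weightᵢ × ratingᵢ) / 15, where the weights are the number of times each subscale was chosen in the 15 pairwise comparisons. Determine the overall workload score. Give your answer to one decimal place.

The tallies are the weights (they sum to 15).
Weighted sum = 0·86 + 2·93 + 3·10 + 2·34 + 3·49 + 5·58
            = 0 + 186 + 30 + 68 + 147 + 290 = 721.
Overall workload = 721 / 15 = 48.0667 ≈ 48.1.

48.1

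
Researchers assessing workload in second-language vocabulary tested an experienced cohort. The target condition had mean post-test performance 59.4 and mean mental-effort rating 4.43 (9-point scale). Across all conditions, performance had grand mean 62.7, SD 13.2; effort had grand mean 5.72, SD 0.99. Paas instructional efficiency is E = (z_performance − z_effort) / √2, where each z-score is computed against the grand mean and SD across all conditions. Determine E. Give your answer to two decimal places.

0.74

z_performance = (59.4 − 62.7) / 13.2 = -3.3000 / 13.2 = -0.2500.
z_effort = (4.43 − 5.72) / 0.99 = -1.2900 / 0.99 = -1.3030.
z_P − z_E = -0.2500 − (-1.3030) = 1.0530.
E = 1.0530 / √2 = 1.0530 / 1.41421 = 0.7446 ≈ 0.74.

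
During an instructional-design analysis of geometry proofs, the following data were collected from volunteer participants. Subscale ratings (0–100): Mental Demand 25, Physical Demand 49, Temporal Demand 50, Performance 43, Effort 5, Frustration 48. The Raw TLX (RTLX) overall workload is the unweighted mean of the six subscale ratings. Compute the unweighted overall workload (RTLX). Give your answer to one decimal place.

Sum of ratings = 25 + 49 + 50 + 43 + 5 + 48 = 220.
RTLX = 220 / 6 = 36.6667 ≈ 36.7.

36.7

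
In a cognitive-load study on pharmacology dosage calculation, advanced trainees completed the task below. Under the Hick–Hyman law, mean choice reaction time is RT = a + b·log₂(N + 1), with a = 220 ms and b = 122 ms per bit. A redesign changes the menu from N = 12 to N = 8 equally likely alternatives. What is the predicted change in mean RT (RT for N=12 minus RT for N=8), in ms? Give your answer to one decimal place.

64.7

RT(12) = 220 + 122·log₂(13) = 220 + 122·3.7004 = 671.4488 ms.
RT(8) = 220 + 122·log₂(9) = 220 + 122·3.1699 = 606.7278 ms.
Difference = 671.4488 − 606.7278 = 64.7210 ≈ 64.7 ms.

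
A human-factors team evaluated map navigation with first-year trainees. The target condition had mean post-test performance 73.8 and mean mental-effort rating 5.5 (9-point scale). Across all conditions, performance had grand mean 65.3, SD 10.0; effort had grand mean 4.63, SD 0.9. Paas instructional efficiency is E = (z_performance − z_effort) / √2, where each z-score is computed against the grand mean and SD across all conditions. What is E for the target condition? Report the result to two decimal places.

-0.08

z_performance = (73.8 − 65.3) / 10.0 = 8.5000 / 10.0 = 0.8500.
z_effort = (5.5 − 4.63) / 0.9 = 0.8700 / 0.9 = 0.9667.
z_P − z_E = 0.8500 − 0.9667 = -0.1167.
E = -0.1167 / √2 = -0.1167 / 1.41421 = -0.0825 ≈ -0.08.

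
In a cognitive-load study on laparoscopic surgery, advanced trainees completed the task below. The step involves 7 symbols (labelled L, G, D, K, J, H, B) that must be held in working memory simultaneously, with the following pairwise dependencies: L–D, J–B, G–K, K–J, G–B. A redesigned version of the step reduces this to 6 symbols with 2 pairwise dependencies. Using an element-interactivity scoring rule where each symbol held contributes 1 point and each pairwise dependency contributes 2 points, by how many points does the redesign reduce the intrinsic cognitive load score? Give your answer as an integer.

7

Original: 7 × 1 + 5 × 2 = 7 + 10 = 17.
Redesigned: 6 × 1 + 2 × 2 = 6 + 4 = 10.
Reduction = 17 − 10 = 7.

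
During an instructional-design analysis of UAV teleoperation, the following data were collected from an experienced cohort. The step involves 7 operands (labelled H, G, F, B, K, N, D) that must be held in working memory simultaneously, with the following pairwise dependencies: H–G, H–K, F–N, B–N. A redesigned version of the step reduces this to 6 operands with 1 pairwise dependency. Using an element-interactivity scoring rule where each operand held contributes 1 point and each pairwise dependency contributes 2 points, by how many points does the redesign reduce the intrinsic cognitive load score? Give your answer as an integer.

Original: 7 × 1 + 4 × 2 = 7 + 8 = 15.
Redesigned: 6 × 1 + 1 × 2 = 6 + 2 = 8.
Reduction = 15 − 8 = 7.

7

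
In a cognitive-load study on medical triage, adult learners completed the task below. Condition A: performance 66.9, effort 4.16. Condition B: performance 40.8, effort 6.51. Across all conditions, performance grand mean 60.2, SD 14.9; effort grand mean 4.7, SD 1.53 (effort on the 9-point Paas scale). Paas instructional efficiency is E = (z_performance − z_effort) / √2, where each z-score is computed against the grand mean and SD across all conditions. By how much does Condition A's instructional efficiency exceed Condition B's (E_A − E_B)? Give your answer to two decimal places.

2.32

Condition A: z_P = (66.9 − 60.2)/14.9 = 0.4497; z_E = (4.16 − 4.7)/1.53 = -0.3529; E_A = (0.4497 − (-0.3529))/√2 = 0.5675.
Condition B: z_P = (40.8 − 60.2)/14.9 = -1.3020; z_E = (6.51 − 4.7)/1.53 = 1.1830; E_B = (-1.3020 − 1.1830)/√2 = -1.7572.
E_A − E_B = 0.5675 − (-1.7572) = 2.3247 ≈ 2.32.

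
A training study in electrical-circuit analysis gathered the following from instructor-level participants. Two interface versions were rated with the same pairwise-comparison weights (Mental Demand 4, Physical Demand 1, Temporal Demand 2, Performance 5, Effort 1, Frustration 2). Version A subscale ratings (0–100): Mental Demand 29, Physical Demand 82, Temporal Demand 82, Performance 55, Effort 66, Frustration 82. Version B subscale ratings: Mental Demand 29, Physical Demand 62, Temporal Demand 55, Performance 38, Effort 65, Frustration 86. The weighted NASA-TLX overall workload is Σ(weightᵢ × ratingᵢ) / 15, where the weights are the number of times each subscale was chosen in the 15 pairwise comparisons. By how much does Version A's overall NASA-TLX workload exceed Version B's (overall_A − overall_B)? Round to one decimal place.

Version A weighted sum = 4·29 + 1·82 + 2·82 + 5·55 + 1·66 + 2·82 = 116 + 82 + 164 + 275 + 66 + 164 = 867; overall_A = 867/15 = 57.8000.
Version B weighted sum = 4·29 + 1·62 + 2·55 + 5·38 + 1·65 + 2·86 = 116 + 62 + 110 + 190 + 65 + 172 = 715; overall_B = 715/15 = 47.6667.
Difference = 57.8000 − 47.6667 = 10.1333 ≈ 10.1.

10.1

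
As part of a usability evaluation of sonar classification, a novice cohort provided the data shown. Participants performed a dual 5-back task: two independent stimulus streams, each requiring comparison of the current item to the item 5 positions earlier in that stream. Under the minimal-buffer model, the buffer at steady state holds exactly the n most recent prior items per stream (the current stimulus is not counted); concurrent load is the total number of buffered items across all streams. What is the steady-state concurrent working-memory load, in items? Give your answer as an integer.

10

Each stream's buffer holds its 5 most recent prior items.
Two independent streams: 2 × 5 = 10 buffered items at steady state.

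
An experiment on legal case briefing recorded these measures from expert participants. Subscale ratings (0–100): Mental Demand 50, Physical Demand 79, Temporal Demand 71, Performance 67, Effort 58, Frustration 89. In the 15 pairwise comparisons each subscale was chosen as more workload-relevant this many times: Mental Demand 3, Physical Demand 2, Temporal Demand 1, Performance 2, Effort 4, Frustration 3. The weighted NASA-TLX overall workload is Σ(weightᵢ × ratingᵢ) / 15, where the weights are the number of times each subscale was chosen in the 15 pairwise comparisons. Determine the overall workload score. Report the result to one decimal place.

67.5

The tallies are the weights (they sum to 15).
Weighted sum = 3·50 + 2·79 + 1·71 + 2·67 + 4·58 + 3·89
            = 150 + 158 + 71 + 134 + 232 + 267 = 1012.
Overall workload = 1012 / 15 = 67.4667 ≈ 67.5.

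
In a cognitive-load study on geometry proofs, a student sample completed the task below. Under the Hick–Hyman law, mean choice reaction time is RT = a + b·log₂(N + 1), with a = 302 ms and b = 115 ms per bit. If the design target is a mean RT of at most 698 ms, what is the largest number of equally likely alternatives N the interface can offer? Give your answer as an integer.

9

Set 302 + 115·log₂(N + 1) ≤ 698.
log₂(N + 1) ≤ (698 − 302) / 115 = 3.4435.
N + 1 ≤ 2^3.4435 = 10.8792.
N ≤ 9.8792, so the largest integer N is 9.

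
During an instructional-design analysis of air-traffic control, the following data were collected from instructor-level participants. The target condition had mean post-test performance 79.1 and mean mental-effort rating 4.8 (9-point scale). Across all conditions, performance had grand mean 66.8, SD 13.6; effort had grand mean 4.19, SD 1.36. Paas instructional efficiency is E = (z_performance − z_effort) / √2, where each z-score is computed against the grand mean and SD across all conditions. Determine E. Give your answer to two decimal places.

0.32

z_performance = (79.1 − 66.8) / 13.6 = 12.3000 / 13.6 = 0.9044.
z_effort = (4.8 − 4.19) / 1.36 = 0.6100 / 1.36 = 0.4485.
z_P − z_E = 0.9044 − 0.4485 = 0.4559.
E = 0.4559 / √2 = 0.4559 / 1.41421 = 0.3224 ≈ 0.32.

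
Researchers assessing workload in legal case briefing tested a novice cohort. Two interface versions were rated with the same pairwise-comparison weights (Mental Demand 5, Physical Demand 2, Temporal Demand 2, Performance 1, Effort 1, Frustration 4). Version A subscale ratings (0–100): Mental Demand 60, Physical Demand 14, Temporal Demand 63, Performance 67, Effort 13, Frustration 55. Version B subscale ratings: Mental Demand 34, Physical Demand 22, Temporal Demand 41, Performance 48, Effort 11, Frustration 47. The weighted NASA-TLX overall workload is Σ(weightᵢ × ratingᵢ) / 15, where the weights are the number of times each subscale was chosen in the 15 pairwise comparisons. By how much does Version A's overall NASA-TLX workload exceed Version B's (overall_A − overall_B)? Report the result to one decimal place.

Version A weighted sum = 5·60 + 2·14 + 2·63 + 1·67 + 1·13 + 4·55 = 300 + 28 + 126 + 67 + 13 + 220 = 754; overall_A = 754/15 = 50.2667.
Version B weighted sum = 5·34 + 2·22 + 2·41 + 1·48 + 1·11 + 4·47 = 170 + 44 + 82 + 48 + 11 + 188 = 543; overall_B = 543/15 = 36.2000.
Difference = 50.2667 − 36.2000 = 14.0667 ≈ 14.1.

14.1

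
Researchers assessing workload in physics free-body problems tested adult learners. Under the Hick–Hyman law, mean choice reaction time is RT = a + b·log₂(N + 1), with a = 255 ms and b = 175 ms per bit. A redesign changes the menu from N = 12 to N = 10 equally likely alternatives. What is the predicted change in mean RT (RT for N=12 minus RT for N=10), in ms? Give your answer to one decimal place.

42.2

RT(12) = 255 + 175·log₂(13) = 255 + 175·3.7004 = 902.5700 ms.
RT(10) = 255 + 175·log₂(11) = 255 + 175·3.4594 = 860.3950 ms.
Difference = 902.5700 − 860.3950 = 42.1750 ≈ 42.2 ms.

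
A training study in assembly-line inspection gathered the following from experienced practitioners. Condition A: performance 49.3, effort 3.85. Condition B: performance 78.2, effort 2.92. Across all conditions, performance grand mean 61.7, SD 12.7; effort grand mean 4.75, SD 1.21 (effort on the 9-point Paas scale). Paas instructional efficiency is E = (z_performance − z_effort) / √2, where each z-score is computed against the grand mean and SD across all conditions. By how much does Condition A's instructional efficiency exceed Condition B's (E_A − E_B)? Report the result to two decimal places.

-2.15

Condition A: z_P = (49.3 − 61.7)/12.7 = -0.9764; z_E = (3.85 − 4.75)/1.21 = -0.7438; E_A = (-0.9764 − (-0.7438))/√2 = -0.1645.
Condition B: z_P = (78.2 − 61.7)/12.7 = 1.2992; z_E = (2.92 − 4.75)/1.21 = -1.5124; E_B = (1.2992 − (-1.5124))/√2 = 1.9881.
E_A − E_B = -0.1645 − 1.9881 = -2.1526 ≈ -2.15.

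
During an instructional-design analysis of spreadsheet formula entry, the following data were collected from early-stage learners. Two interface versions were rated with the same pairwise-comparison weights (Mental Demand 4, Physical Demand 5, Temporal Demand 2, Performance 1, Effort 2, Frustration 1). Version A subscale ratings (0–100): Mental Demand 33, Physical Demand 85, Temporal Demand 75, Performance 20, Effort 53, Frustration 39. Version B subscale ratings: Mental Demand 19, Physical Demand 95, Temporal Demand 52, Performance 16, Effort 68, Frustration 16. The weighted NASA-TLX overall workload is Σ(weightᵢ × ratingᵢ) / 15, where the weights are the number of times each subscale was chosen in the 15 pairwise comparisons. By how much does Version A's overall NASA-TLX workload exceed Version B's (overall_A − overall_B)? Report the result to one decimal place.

3.3

Version A weighted sum = 4·33 + 5·85 + 2·75 + 1·20 + 2·53 + 1·39 = 132 + 425 + 150 + 20 + 106 + 39 = 872; overall_A = 872/15 = 58.1333.
Version B weighted sum = 4·19 + 5·95 + 2·52 + 1·16 + 2·68 + 1·16 = 76 + 475 + 104 + 16 + 136 + 16 = 823; overall_B = 823/15 = 54.8667.
Difference = 58.1333 − 54.8667 = 3.2666 ≈ 3.3.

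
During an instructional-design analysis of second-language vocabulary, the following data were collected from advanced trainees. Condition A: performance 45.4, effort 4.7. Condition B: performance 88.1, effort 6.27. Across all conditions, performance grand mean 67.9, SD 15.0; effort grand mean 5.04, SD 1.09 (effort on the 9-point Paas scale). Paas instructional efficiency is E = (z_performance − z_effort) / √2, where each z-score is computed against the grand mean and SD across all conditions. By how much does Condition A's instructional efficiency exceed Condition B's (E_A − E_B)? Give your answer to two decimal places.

Condition A: z_P = (45.4 − 67.9)/15.0 = -1.5000; z_E = (4.7 − 5.04)/1.09 = -0.3119; E_A = (-1.5000 − (-0.3119))/√2 = -0.8401.
Condition B: z_P = (88.1 − 67.9)/15.0 = 1.3467; z_E = (6.27 − 5.04)/1.09 = 1.1284; E_B = (1.3467 − 1.1284)/√2 = 0.1544.
E_A − E_B = -0.8401 − 0.1544 = -0.9945 ≈ -0.99.

-0.99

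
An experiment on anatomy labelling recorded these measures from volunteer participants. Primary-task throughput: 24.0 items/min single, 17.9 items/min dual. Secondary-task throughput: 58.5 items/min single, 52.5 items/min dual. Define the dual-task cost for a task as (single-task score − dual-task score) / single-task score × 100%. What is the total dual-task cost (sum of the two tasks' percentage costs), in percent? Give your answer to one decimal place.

35.7

Primary cost = (24.0 − 17.9) / 24.0 × 100% = 25.4167%.
Secondary cost = (58.5 − 52.5) / 58.5 × 100% = 10.2564%.
Total = 25.4167% + 10.2564% = 35.6731% ≈ 35.7%.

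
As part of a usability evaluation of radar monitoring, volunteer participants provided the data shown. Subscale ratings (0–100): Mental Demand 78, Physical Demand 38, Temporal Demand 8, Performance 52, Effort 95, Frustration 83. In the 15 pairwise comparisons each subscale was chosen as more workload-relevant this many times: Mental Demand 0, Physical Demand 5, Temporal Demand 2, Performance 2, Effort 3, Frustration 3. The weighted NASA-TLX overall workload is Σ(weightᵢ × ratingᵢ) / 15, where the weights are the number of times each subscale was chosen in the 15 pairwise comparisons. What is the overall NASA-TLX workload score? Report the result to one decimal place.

The tallies are the weights (they sum to 15).
Weighted sum = 0·78 + 5·38 + 2·8 + 2·52 + 3·95 + 3·83
            = 0 + 190 + 16 + 104 + 285 + 249 = 844.
Overall workload = 844 / 15 = 56.2667 ≈ 56.3.

56.3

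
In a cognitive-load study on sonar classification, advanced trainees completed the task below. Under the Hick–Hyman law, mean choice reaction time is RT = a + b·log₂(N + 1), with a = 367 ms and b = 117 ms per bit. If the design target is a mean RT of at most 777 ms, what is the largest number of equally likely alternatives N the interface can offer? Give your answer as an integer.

Set 367 + 117·log₂(N + 1) ≤ 777.
log₂(N + 1) ≤ (777 − 367) / 117 = 3.5043.
N + 1 ≤ 2^3.5043 = 11.3475.
N ≤ 10.3475, so the largest integer N is 10.

10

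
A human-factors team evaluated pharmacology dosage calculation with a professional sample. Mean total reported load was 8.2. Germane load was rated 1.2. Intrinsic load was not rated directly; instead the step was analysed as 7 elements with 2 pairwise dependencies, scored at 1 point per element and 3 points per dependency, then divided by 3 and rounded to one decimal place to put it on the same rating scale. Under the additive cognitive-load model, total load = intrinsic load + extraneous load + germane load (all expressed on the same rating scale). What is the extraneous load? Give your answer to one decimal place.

Intrinsic (element-interactivity): (7 × 1 + 2 × 3) / 3 = 13 / 3 = 4.3333 → 4.3.
extraneous load = total − intrinsic − germane
             = 8.2 − 4.3 − 1.2 = 2.7.

2.7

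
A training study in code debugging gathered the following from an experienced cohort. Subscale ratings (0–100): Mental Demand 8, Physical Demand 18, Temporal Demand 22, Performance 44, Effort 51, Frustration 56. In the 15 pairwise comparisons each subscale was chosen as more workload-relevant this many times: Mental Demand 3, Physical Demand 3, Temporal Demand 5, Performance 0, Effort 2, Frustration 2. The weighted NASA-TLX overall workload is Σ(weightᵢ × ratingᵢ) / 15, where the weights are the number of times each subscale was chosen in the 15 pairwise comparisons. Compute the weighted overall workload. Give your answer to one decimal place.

26.8

The tallies are the weights (they sum to 15).
Weighted sum = 3·8 + 3·18 + 5·22 + 0·44 + 2·51 + 2·56
            = 24 + 54 + 110 + 0 + 102 + 112 = 402.
Overall workload = 402 / 15 = 26.8000 ≈ 26.8.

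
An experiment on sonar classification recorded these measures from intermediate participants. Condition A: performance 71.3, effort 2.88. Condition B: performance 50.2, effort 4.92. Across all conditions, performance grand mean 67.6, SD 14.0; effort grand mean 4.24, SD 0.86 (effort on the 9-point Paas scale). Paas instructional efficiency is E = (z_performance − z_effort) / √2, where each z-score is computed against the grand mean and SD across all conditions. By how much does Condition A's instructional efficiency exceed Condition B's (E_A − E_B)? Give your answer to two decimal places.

2.74

Condition A: z_P = (71.3 − 67.6)/14.0 = 0.2643; z_E = (2.88 − 4.24)/0.86 = -1.5814; E_A = (0.2643 − (-1.5814))/√2 = 1.3051.
Condition B: z_P = (50.2 − 67.6)/14.0 = -1.2429; z_E = (4.92 − 4.24)/0.86 = 0.7907; E_B = (-1.2429 − 0.7907)/√2 = -1.4380.
E_A − E_B = 1.3051 − (-1.4380) = 2.7431 ≈ 2.74.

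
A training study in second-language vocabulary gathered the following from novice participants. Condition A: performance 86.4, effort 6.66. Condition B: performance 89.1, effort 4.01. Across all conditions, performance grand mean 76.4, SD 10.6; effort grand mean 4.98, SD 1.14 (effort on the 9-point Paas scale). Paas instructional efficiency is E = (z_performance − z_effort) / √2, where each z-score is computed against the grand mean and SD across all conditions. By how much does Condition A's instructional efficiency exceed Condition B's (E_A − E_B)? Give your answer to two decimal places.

-1.82

Condition A: z_P = (86.4 − 76.4)/10.6 = 0.9434; z_E = (6.66 − 4.98)/1.14 = 1.4737; E_A = (0.9434 − 1.4737)/√2 = -0.3750.
Condition B: z_P = (89.1 − 76.4)/10.6 = 1.1981; z_E = (4.01 − 4.98)/1.14 = -0.8509; E_B = (1.1981 − (-0.8509))/√2 = 1.4489.
E_A − E_B = -0.3750 − 1.4489 = -1.8239 ≈ -1.82.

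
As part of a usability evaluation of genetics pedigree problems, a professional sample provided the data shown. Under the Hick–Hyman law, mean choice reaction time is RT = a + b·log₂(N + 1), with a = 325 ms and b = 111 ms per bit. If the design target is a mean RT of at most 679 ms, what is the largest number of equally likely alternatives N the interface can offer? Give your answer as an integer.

8

Set 325 + 111·log₂(N + 1) ≤ 679.
log₂(N + 1) ≤ (679 − 325) / 111 = 3.1892.
N + 1 ≤ 2^3.1892 = 9.1211.
N ≤ 8.1211, so the largest integer N is 8.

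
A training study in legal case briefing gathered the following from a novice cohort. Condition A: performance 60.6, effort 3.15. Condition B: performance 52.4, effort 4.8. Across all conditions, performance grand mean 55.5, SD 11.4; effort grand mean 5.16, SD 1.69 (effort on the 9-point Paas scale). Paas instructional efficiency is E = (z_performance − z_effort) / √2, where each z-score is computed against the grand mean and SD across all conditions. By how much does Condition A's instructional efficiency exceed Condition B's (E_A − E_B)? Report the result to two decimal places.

1.20

Condition A: z_P = (60.6 − 55.5)/11.4 = 0.4474; z_E = (3.15 − 5.16)/1.69 = -1.1893; E_A = (0.4474 − (-1.1893))/√2 = 1.1573.
Condition B: z_P = (52.4 − 55.5)/11.4 = -0.2719; z_E = (4.8 − 5.16)/1.69 = -0.2130; E_B = (-0.2719 − (-0.2130))/√2 = -0.0416.
E_A − E_B = 1.1573 − (-0.0416) = 1.1989 ≈ 1.20.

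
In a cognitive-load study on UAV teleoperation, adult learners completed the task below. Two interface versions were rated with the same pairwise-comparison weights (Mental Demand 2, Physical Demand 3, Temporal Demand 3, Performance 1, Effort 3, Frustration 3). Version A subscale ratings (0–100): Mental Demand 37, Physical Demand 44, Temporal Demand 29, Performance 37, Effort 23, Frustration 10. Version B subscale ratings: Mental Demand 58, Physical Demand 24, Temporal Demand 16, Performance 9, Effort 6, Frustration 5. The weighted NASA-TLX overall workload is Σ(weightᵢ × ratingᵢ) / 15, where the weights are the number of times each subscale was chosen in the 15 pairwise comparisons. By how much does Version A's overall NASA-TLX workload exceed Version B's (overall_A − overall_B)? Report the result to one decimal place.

Version A weighted sum = 2·37 + 3·44 + 3·29 + 1·37 + 3·23 + 3·10 = 74 + 132 + 87 + 37 + 69 + 30 = 429; overall_A = 429/15 = 28.6000.
Version B weighted sum = 2·58 + 3·24 + 3·16 + 1·9 + 3·6 + 3·5 = 116 + 72 + 48 + 9 + 18 + 15 = 278; overall_B = 278/15 = 18.5333.
Difference = 28.6000 − 18.5333 = 10.0667 ≈ 10.1.

10.1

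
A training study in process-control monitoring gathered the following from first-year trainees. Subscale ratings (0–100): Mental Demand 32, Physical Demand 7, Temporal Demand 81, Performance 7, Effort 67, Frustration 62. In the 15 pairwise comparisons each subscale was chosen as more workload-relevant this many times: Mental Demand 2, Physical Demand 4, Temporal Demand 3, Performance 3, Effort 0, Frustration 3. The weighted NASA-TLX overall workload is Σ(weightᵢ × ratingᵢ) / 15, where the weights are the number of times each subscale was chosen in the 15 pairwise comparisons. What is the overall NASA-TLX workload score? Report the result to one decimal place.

The tallies are the weights (they sum to 15).
Weighted sum = 2·32 + 4·7 + 3·81 + 3·7 + 0·67 + 3·62
            = 64 + 28 + 243 + 21 + 0 + 186 = 542.
Overall workload = 542 / 15 = 36.1333 ≈ 36.1.

36.1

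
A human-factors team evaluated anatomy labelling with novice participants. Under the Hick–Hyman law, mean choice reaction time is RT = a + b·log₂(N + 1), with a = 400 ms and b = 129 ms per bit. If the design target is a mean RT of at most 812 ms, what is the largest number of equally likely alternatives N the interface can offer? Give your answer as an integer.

8

Set 400 + 129·log₂(N + 1) ≤ 812.
log₂(N + 1) ≤ (812 − 400) / 129 = 3.1938.
N + 1 ≤ 2^3.1938 = 9.1502.
N ≤ 8.1502, so the largest integer N is 8.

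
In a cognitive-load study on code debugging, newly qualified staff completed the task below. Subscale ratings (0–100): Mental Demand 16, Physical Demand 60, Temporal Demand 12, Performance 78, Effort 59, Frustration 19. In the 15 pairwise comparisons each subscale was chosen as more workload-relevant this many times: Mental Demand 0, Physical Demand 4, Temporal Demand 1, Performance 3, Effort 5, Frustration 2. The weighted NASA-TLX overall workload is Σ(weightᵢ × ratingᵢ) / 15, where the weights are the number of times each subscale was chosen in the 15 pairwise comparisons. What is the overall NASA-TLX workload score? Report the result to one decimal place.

The tallies are the weights (they sum to 15).
Weighted sum = 0·16 + 4·60 + 1·12 + 3·78 + 5·59 + 2·19
            = 0 + 240 + 12 + 234 + 295 + 38 = 819.
Overall workload = 819 / 15 = 54.6000 ≈ 54.6.

54.6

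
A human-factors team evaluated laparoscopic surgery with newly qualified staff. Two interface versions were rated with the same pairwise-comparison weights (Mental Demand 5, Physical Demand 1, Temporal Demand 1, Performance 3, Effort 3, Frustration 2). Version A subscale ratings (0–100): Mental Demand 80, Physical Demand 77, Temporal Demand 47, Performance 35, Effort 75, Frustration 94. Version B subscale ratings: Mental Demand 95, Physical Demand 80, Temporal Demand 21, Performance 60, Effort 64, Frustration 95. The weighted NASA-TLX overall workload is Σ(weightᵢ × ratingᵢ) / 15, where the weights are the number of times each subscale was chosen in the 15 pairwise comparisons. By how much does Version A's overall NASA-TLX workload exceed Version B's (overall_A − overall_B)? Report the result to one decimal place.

Version A weighted sum = 5·80 + 1·77 + 1·47 + 3·35 + 3·75 + 2·94 = 400 + 77 + 47 + 105 + 225 + 188 = 1042; overall_A = 1042/15 = 69.4667.
Version B weighted sum = 5·95 + 1·80 + 1·21 + 3·60 + 3·64 + 2·95 = 475 + 80 + 21 + 180 + 192 + 190 = 1138; overall_B = 1138/15 = 75.8667.
Difference = 69.4667 − 75.8667 = -6.4000 ≈ -6.4.

-6.4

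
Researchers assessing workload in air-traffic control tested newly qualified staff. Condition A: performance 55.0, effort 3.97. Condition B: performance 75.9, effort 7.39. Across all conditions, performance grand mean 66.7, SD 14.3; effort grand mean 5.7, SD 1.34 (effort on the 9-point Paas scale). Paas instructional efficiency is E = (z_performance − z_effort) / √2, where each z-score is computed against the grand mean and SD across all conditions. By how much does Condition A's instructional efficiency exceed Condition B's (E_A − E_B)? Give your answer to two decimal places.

0.77

Condition A: z_P = (55.0 − 66.7)/14.3 = -0.8182; z_E = (3.97 − 5.7)/1.34 = -1.2910; E_A = (-0.8182 − (-1.2910))/√2 = 0.3343.
Condition B: z_P = (75.9 − 66.7)/14.3 = 0.6434; z_E = (7.39 − 5.7)/1.34 = 1.2612; E_B = (0.6434 − 1.2612)/√2 = -0.4369.
E_A − E_B = 0.3343 − (-0.4369) = 0.7712 ≈ 0.77.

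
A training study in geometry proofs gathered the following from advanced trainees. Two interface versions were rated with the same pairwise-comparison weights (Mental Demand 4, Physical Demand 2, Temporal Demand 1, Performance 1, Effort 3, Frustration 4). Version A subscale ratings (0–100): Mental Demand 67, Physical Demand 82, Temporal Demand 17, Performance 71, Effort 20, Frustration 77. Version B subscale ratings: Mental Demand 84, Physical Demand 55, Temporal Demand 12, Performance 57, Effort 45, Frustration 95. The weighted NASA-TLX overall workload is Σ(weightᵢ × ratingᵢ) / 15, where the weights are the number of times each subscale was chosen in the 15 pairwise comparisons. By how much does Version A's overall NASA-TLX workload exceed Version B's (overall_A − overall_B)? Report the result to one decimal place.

-9.5

Version A weighted sum = 4·67 + 2·82 + 1·17 + 1·71 + 3·20 + 4·77 = 268 + 164 + 17 + 71 + 60 + 308 = 888; overall_A = 888/15 = 59.2000.
Version B weighted sum = 4·84 + 2·55 + 1·12 + 1·57 + 3·45 + 4·95 = 336 + 110 + 12 + 57 + 135 + 380 = 1030; overall_B = 1030/15 = 68.6667.
Difference = 59.2000 − 68.6667 = -9.4667 ≈ -9.5.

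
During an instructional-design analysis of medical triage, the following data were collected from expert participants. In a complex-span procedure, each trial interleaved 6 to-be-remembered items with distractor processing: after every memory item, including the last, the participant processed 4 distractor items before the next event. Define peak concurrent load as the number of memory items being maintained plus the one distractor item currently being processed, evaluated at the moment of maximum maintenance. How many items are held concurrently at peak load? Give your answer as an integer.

Maintenance is greatest during the distractor(s) after memory item 6: all 6 memory items are being held.
One distractor item is concurrently being processed.
Peak concurrent load = 6 + 1 = 7 items.

7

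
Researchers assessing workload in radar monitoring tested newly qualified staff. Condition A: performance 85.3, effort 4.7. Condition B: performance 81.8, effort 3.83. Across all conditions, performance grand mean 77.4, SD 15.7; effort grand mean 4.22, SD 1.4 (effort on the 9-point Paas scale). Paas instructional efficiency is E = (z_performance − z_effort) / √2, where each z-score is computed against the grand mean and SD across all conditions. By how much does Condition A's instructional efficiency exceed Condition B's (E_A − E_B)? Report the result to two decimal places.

Condition A: z_P = (85.3 − 77.4)/15.7 = 0.5032; z_E = (4.7 − 4.22)/1.4 = 0.3429; E_A = (0.5032 − 0.3429)/√2 = 0.1133.
Condition B: z_P = (81.8 − 77.4)/15.7 = 0.2803; z_E = (3.83 − 4.22)/1.4 = -0.2786; E_B = (0.2803 − (-0.2786))/√2 = 0.3952.
E_A − E_B = 0.1133 − 0.3952 = -0.2819 ≈ -0.28.

-0.28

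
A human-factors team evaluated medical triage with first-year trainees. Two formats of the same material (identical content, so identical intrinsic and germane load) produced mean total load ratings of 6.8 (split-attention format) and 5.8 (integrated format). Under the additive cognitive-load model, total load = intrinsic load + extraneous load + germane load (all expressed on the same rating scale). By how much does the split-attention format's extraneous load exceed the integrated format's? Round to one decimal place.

1.0

Intrinsic and germane load are equal across formats, so the difference in total load equals the difference in extraneous load.
Extraneous-load difference = 6.8 − 5.8 = 1.0.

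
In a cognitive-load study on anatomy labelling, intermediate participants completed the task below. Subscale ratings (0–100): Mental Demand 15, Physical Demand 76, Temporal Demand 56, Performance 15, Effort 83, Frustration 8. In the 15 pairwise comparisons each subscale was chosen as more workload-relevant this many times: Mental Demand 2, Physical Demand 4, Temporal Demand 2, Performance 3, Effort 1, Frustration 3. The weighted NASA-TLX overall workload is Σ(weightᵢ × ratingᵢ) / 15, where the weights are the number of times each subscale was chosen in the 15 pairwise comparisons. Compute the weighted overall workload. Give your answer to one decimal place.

The tallies are the weights (they sum to 15).
Weighted sum = 2·15 + 4·76 + 2·56 + 3·15 + 1·83 + 3·8
            = 30 + 304 + 112 + 45 + 83 + 24 = 598.
Overall workload = 598 / 15 = 39.8667 ≈ 39.9.

39.9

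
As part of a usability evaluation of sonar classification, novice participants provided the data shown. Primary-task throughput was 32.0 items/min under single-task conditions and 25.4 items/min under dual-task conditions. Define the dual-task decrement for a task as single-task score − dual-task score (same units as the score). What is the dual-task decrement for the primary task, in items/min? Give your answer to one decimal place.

Decrement = 32.0 − 25.4 = 6.6000 items/min ≈ 6.6 items/min.

6.6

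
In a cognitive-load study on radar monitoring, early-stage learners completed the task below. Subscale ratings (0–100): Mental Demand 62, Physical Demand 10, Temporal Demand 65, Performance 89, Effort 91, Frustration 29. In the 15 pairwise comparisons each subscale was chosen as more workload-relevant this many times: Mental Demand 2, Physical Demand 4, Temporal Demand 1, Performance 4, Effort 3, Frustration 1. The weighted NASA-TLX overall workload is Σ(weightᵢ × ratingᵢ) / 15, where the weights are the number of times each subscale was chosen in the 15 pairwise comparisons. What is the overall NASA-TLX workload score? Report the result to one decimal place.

59.1

The tallies are the weights (they sum to 15).
Weighted sum = 2·62 + 4·10 + 1·65 + 4·89 + 3·91 + 1·29
            = 124 + 40 + 65 + 356 + 273 + 29 = 887.
Overall workload = 887 / 15 = 59.1333 ≈ 59.1.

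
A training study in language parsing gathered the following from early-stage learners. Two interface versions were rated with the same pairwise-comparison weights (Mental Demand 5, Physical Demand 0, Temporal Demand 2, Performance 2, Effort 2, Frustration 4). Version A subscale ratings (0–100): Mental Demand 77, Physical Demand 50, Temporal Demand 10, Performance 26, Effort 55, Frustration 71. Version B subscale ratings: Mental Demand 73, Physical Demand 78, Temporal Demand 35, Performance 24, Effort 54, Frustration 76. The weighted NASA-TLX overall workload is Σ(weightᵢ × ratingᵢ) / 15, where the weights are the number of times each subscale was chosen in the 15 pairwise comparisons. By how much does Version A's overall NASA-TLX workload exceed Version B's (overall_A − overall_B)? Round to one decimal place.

Version A weighted sum = 5·77 + 0·50 + 2·10 + 2·26 + 2·55 + 4·71 = 385 + 0 + 20 + 52 + 110 + 284 = 851; overall_A = 851/15 = 56.7333.
Version B weighted sum = 5·73 + 0·78 + 2·35 + 2·24 + 2·54 + 4·76 = 365 + 0 + 70 + 48 + 108 + 304 = 895; overall_B = 895/15 = 59.6667.
Difference = 56.7333 − 59.6667 = -2.9334 ≈ -2.9.

-2.9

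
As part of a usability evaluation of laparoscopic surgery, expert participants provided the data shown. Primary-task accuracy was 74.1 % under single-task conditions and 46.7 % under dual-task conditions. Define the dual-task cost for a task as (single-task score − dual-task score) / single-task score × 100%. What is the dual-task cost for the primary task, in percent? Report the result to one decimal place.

Cost = (74.1 − 46.7) / 74.1 × 100%
     = 27.4000 / 74.1 × 100% = 36.9771%.
≈ 37.0%.

37.0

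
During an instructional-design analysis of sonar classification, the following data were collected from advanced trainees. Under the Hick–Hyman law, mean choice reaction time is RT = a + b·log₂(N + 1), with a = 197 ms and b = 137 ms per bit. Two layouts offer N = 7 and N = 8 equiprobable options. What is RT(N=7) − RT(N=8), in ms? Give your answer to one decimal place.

RT(7) = 197 + 137·log₂(8) = 197 + 137·3.0000 = 608.0000 ms.
RT(8) = 197 + 137·log₂(9) = 197 + 137·3.1699 = 631.2763 ms.
Difference = 608.0000 − 631.2763 = -23.2763 ≈ -23.3 ms.

-23.3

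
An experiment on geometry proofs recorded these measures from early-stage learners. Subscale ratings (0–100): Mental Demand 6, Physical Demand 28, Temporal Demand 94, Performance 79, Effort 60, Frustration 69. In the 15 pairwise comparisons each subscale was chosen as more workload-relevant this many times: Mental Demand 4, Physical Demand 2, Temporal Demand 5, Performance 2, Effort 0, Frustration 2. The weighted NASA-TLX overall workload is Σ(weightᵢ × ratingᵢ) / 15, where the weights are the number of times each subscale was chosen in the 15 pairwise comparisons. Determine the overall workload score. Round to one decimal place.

The tallies are the weights (they sum to 15).
Weighted sum = 4·6 + 2·28 + 5·94 + 2·79 + 0·60 + 2·69
            = 24 + 56 + 470 + 158 + 0 + 138 = 846.
Overall workload = 846 / 15 = 56.4000 ≈ 56.4.

56.4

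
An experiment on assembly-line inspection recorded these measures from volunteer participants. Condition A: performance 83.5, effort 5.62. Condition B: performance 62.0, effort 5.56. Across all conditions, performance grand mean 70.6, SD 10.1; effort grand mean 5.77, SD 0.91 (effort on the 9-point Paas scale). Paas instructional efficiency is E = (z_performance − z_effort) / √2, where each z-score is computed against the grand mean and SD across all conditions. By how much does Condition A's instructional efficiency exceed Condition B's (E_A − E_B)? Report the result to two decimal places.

Condition A: z_P = (83.5 − 70.6)/10.1 = 1.2772; z_E = (5.62 − 5.77)/0.91 = -0.1648; E_A = (1.2772 − (-0.1648))/√2 = 1.0196.
Condition B: z_P = (62.0 − 70.6)/10.1 = -0.8515; z_E = (5.56 − 5.77)/0.91 = -0.2308; E_B = (-0.8515 − (-0.2308))/√2 = -0.4389.
E_A − E_B = 1.0196 − (-0.4389) = 1.4585 ≈ 1.46.

1.46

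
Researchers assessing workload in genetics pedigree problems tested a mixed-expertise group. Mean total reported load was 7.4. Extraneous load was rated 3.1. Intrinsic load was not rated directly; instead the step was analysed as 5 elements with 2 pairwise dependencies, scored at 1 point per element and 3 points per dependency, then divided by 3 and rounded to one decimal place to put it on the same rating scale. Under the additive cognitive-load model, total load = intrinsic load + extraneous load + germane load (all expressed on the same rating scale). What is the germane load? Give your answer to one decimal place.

Intrinsic (element-interactivity): (5 × 1 + 2 × 3) / 3 = 11 / 3 = 3.6667 → 3.7.
germane load = total − intrinsic − extraneous
             = 7.4 − 3.7 − 3.1 = 0.6.

0.6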